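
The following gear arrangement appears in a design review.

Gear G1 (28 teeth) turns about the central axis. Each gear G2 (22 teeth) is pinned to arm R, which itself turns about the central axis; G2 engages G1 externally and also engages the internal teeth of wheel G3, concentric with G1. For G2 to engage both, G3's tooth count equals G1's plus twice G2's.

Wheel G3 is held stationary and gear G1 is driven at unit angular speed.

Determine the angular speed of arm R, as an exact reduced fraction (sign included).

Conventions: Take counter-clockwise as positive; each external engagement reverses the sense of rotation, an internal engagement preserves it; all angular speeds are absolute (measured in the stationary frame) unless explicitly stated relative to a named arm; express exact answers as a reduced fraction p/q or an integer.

class = planetary set [G3 = 28+2·22 = 72; Willis about the carrier]
ring teeth: 28 + 2·22 = 72
28(ω_sun−ω_arm) = −72(ω_ring−ω_arm),  ω_ring = 0, ω_sun = 1
28(1−ω_arm) = −72(0−ω_arm)  ⇒  100·ω_arm = 28  ⇒  ω_arm = 7/25
exact speed ratio = 7/25

7/25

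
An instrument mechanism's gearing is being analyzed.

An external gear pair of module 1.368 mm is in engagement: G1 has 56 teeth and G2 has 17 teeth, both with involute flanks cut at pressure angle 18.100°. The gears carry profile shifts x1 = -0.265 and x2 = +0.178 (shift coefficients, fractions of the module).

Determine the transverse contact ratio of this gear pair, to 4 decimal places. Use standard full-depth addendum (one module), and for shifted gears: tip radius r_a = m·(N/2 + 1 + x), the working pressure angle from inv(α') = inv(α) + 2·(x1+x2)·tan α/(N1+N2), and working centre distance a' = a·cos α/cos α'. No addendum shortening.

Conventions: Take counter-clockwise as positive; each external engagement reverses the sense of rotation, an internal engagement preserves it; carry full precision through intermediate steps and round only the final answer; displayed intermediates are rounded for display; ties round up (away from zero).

topology: single-mesh involute geometry — m = 1.368, 56T/17T pair
base radii: r_b1 = 36.408555, r_b2 = 11.052597
tip radii: r_a1 = 39.309480, r_a2 = 13.239504
inv(α') = inv(18.100°) + 2·(-0.265+0.178)·tan α/(56+17) = 0.01016672  ⇒  α' = 17.67142°
a' = a·cos α / cos α' = 49.9320·cos 18.100°/cos 17.67142° = 49.811612
action lengths: √(r_a1²−r_b1²) = 14.820674, √(r_a2²−r_b2²) = 7.288660
base pitch p_b = π·m·cos α = 4.085030
CR = (14.820674 + 7.288660 − 49.811612·sin 17.67142°)/4.085030 = 1.710790
contact ratio ≈ 1.7108

1.7108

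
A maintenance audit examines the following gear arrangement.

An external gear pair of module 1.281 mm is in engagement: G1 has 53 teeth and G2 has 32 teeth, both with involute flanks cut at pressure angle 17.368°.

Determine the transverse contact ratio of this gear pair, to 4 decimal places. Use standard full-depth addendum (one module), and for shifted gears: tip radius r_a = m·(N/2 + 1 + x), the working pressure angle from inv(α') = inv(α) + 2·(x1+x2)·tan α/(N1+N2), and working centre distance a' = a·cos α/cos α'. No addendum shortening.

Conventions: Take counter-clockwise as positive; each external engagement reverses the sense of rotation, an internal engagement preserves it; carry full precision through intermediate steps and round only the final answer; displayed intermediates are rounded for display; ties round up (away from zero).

1.8614

single-mesh involute tooth geometry (53T engaging 32T at module 1.281)
base radii: r_b1 = 32.398784, r_b2 = 19.561530
tip radii: r_a1 = 35.227500, r_a2 = 21.777000
no profile shift: α' = α, a' = a
action lengths: √(r_a1²−r_b1²) = 13.830964, √(r_a2²−r_b2²) = 9.569967
base pitch p_b = π·m·cos α = 3.840897
CR = (13.830964 + 9.569967 − 54.442500·sin 17.36800°)/3.840897 = 1.861393
contact ratio ≈ 1.8614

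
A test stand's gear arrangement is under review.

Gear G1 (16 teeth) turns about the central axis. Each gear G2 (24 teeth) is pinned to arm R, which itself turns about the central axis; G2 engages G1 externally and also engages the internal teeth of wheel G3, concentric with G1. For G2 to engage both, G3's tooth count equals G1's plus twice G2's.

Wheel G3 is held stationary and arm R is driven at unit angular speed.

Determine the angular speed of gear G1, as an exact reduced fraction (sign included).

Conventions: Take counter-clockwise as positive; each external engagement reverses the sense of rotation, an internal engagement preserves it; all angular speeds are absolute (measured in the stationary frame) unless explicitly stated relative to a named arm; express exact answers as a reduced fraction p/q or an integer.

5

topology: planetary set — G1 16T / G2 24T / G3 64T, arm = carrier (Willis)
ring teeth: 16 + 2·24 = 64
16(ω_sun−ω_arm) = −64(ω_ring−ω_arm),  ω_ring = 0, ω_arm = 1
ω_sun = 1 − (64/16)(0−1) = 5
exact speed ratio = 5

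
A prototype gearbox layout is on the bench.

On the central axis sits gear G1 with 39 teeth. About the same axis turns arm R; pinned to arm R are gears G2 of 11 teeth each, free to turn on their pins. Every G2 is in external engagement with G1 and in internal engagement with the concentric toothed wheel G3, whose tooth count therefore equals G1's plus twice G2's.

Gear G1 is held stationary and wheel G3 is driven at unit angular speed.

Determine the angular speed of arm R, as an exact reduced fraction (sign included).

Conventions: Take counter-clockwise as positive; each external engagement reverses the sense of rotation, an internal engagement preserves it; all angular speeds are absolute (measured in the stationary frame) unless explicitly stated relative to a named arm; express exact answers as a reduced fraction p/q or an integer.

61/100

planetary set (39T centre, 11T on arm, 61T internal) — Willis relation
ring teeth: 39 + 2·11 = 61
39(ω_sun−ω_arm) = −61(ω_ring−ω_arm),  ω_sun = 0, ω_ring = 1
39(0−ω_arm) = −61(1−ω_arm)  ⇒  100·ω_arm = 61  ⇒  ω_arm = 61/100
exact speed ratio = 61/100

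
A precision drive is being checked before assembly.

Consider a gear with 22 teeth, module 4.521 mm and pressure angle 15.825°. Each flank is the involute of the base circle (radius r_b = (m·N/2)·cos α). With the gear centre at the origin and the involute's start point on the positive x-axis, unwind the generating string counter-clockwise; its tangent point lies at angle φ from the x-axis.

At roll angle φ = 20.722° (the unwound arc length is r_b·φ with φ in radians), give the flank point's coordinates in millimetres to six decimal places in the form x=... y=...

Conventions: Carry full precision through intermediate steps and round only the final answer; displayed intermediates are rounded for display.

x=50.873776 y=0.744666

topology: single-mesh involute geometry — m = 4.521, N = 22
pitch radius r_p = m·N/2 = 4.521·22/2 = 49.731000
base radius r_b = r_p·cos α = 49.731000·cos 15.825° = 47.846150
roll angle φ = 20.722° = 0.36166713 rad
x = r_b·(cos φ + φ·sin φ) = 50.873776
y = r_b·(sin φ − φ·cos φ) = 0.744666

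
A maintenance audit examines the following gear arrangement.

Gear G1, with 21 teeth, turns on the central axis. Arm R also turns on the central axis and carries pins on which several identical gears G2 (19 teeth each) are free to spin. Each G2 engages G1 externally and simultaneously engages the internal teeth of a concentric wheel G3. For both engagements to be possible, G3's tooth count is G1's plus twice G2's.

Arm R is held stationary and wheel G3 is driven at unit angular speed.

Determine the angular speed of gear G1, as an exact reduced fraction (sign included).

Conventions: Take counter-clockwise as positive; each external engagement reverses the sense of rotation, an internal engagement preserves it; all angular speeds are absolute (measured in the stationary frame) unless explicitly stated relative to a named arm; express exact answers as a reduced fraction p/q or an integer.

recognized (axles ride arm R): planetary set, 21/19/59 teeth
ring teeth: 21 + 2·19 = 59
21(ω_sun−ω_arm) = −59(ω_ring−ω_arm),  ω_arm = 0, ω_ring = 1
ω_sun = 0 − (59/21)(1−0) = -59/21
exact speed ratio = -59/21

-59/21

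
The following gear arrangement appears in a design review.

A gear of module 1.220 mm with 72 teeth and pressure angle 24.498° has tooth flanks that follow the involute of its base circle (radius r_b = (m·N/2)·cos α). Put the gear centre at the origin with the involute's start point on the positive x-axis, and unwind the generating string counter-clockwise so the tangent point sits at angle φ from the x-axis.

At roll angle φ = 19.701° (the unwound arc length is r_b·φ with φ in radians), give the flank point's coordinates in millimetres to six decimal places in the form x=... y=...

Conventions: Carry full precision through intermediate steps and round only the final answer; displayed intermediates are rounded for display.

recognized (one wheel, involute flank): single-mesh tooth geometry, m = 1.220, N = 72
pitch radius r_p = m·N/2 = 1.220·72/2 = 43.920000
base radius r_b = r_p·cos α = 43.920000·cos 24.498° = 39.966135
roll angle φ = 19.701° = 0.34384732 rad
x = r_b·(cos φ + φ·sin φ) = 42.259376
y = r_b·(sin φ − φ·cos φ) = 0.535210

x=42.259376 y=0.535210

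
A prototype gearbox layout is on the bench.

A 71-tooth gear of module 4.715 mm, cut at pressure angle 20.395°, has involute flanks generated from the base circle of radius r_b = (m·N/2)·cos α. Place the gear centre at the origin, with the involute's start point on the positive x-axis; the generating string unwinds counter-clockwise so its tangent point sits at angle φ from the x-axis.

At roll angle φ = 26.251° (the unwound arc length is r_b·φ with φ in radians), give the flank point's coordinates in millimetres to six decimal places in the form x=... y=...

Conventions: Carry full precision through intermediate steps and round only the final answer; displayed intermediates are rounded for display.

recognized (one wheel, involute flank): single-mesh tooth geometry, m = 4.715, N = 71
pitch radius r_p = m·N/2 = 4.715·71/2 = 167.382500
base radius r_b = r_p·cos α = 167.382500·cos 20.395° = 156.889694
roll angle φ = 26.251° = 0.45816638 rad
x = r_b·(cos φ + φ·sin φ) = 172.502415
y = r_b·(sin φ − φ·cos φ) = 4.924915

x=172.502415 y=4.924915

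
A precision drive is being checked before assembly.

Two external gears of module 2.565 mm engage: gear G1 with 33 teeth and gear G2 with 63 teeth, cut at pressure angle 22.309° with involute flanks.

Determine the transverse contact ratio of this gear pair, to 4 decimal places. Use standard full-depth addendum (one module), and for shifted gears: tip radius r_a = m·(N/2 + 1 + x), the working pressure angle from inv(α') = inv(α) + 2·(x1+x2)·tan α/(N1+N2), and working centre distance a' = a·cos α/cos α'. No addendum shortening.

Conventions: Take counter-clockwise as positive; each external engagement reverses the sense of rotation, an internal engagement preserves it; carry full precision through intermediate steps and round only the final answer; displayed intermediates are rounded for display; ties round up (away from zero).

class = single-mesh tooth geometry [involute pair 33T × 63T, m = 2.565]
base radii: r_b1 = 39.154665, r_b2 = 74.749815
tip radii: r_a1 = 44.887500, r_a2 = 83.362500
no profile shift: α' = α, a' = a
action lengths: √(r_a1²−r_b1²) = 21.949940, √(r_a2²−r_b2²) = 36.902188
base pitch p_b = π·m·cos α = 7.455031
CR = (21.949940 + 36.902188 − 123.120000·sin 22.30900°)/7.455031 = 1.625157
contact ratio ≈ 1.6252

1.6252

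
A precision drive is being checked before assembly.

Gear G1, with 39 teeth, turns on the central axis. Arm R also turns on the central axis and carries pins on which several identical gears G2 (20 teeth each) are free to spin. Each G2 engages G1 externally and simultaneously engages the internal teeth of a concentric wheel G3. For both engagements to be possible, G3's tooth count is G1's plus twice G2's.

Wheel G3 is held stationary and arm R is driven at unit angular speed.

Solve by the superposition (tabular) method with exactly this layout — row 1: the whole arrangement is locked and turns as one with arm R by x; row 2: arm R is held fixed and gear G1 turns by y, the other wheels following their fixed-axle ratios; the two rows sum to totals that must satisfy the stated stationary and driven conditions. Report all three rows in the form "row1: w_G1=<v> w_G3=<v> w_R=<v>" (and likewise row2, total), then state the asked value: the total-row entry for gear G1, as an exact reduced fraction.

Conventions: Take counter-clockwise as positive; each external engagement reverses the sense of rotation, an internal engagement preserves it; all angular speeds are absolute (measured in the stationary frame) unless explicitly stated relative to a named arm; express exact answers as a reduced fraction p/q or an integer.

planetary set (39T centre, 20T on arm, 79T internal) — Willis relation
row 1 (train locked, turned with arm): all members turn x
row 2: sun turns y, ring = −(39/79)·y, arm 0
boundary: total ω_ring = x − (39/79)·y = 0 and total ω_arm = x = 1  ⇒  y = 79/39, x = 1
row 2 ring = −(39/79)·79/39 = -1
totals (row 1 + row 2): sun 1 + 79/39 = 118/39, ring 1 + (-1) = 0, arm 1 + 0 = 1
asked cell (total, sun) = 118/39

row1: w_G1=1 w_G3=1 w_R=1
row2: w_G1=79/39 w_G3=-1 w_R=0
total: w_G1=118/39 w_G3=0 w_R=1
asked value: 118/39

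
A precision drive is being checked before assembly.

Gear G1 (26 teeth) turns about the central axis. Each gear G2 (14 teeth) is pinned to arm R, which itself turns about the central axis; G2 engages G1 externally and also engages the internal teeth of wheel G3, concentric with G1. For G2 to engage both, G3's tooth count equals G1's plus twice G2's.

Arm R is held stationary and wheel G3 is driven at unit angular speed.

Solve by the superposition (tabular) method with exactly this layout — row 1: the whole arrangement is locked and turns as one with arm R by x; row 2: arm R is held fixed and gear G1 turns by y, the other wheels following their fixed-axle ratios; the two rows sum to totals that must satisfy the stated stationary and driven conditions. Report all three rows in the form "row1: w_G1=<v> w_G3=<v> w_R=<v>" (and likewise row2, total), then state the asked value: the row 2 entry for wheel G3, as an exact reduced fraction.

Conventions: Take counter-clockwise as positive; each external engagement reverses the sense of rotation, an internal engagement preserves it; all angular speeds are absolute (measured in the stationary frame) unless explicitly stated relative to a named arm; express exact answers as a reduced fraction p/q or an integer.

row1: w_G1=0 w_G3=0 w_R=0
row2: w_G1=-27/13 w_G3=1 w_R=0
total: w_G1=-27/13 w_G3=1 w_R=0
asked value: 1

class = planetary set [G3 = 26+2·14 = 54; Willis about the carrier]
row 1 (train locked, turned with arm): all members turn x
row 2 (arm held, sun turns y): ω_ring = −(26/54)·y, ω_arm = 0
boundary: total ω_arm = x = 0 and total ω_ring = x − (26/54)·y = 1  ⇒  y = -27/13, x = 0
row 2 ring = −(26/54)·(-27/13) = 1
totals (row 1 + row 2): sun 0 + (-27/13) = -27/13, ring 0 + 1 = 1, arm 0 + 0 = 0
asked cell (row2, ring) = 1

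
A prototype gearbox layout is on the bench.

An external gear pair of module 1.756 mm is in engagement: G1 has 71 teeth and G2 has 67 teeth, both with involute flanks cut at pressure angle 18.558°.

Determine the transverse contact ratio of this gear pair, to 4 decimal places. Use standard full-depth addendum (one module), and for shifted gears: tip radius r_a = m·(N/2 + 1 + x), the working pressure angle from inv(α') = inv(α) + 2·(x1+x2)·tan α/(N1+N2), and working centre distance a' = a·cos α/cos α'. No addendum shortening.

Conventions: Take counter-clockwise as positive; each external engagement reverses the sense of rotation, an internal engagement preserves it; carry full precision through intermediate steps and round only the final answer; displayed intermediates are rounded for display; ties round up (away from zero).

class = single-mesh tooth geometry [involute pair 71T × 67T, m = 1.756]
base radii: r_b1 = 59.096546, r_b2 = 55.767164
tip radii: r_a1 = 64.094000, r_a2 = 60.582000
no profile shift: α' = α, a' = a
action lengths: √(r_a1²−r_b1²) = 24.812074, √(r_a2²−r_b2²) = 23.668591
base pitch p_b = π·m·cos α = 5.229782
CR = (24.812074 + 23.668591 − 121.164000·sin 18.55800°)/5.229782 = 1.896536
contact ratio ≈ 1.8965

1.8965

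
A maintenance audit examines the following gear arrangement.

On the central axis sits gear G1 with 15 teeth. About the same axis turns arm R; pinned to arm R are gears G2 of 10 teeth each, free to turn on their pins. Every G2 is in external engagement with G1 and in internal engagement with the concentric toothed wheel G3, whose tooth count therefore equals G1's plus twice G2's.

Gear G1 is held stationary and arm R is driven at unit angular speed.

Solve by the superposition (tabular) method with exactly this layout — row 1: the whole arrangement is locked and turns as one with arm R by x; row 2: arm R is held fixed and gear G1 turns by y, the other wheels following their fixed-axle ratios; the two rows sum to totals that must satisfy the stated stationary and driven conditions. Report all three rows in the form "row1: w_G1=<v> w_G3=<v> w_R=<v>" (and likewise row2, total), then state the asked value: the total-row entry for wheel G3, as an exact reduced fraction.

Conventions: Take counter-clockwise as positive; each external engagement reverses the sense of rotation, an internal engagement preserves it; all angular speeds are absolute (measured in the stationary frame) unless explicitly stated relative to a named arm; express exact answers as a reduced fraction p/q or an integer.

topology: planetary set — G1 15T / G2 10T / G3 35T, arm = carrier (Willis)
row 1 — lock + rotate with arm: ω_sun = ω_ring = ω_arm = x
row 2 — arm fixed, fixed-axis ratios: sun y, ring −(15/35)·y, arm 0
boundary: total ω_sun = x + y = 0 and total ω_arm = x = 1  ⇒  y = -1, x = 1
row 2 ring = −(15/35)·(-1) = 3/7
totals (row 1 + row 2): sun 1 + (-1) = 0, ring 1 + 3/7 = 10/7, arm 1 + 0 = 1
asked cell (total, ring) = 10/7

row1: w_G1=1 w_G3=1 w_R=1
row2: w_G1=-1 w_G3=3/7 w_R=0
total: w_G1=0 w_G3=10/7 w_R=1
asked value: 10/7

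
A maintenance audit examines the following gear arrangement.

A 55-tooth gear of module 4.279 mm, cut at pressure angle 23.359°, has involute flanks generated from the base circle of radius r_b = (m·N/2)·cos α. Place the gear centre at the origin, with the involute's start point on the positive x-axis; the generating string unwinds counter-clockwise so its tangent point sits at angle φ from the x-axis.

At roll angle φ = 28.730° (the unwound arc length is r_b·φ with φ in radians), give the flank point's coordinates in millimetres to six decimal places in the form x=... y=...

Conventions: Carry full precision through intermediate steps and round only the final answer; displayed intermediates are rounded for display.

topology: single-mesh involute geometry — m = 4.279, N = 55
pitch radius r_p = m·N/2 = 4.279·55/2 = 117.672500
base radius r_b = r_p·cos α = 117.672500·cos 23.359° = 108.027895
roll angle φ = 28.730° = 0.50143309 rad
x = r_b·(cos φ + φ·sin φ) = 120.767065
y = r_b·(sin φ − φ·cos φ) = 4.426846

x=120.767065 y=4.426846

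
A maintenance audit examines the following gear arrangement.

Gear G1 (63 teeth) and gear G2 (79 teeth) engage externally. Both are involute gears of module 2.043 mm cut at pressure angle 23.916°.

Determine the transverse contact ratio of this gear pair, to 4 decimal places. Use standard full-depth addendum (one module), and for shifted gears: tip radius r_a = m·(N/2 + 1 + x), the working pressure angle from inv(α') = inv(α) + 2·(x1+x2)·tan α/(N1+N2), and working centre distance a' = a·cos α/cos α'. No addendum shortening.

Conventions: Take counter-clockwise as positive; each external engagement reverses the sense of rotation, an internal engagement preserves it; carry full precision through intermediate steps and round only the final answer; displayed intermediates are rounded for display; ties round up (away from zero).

1.6113

recognized (one external pair, fixed centres): single-mesh tooth geometry, m = 2.043, N1 = 63, N2 = 79
base radii: r_b1 = 58.829073, r_b2 = 73.769790
tip radii: r_a1 = 66.397500, r_a2 = 82.741500
no profile shift: α' = α, a' = a
action lengths: √(r_a1²−r_b1²) = 30.785844, √(r_a2²−r_b2²) = 37.472309
base pitch p_b = π·m·cos α = 5.867206
CR = (30.785844 + 37.472309 − 145.053000·sin 23.91600°)/5.867206 = 1.611349
contact ratio ≈ 1.6113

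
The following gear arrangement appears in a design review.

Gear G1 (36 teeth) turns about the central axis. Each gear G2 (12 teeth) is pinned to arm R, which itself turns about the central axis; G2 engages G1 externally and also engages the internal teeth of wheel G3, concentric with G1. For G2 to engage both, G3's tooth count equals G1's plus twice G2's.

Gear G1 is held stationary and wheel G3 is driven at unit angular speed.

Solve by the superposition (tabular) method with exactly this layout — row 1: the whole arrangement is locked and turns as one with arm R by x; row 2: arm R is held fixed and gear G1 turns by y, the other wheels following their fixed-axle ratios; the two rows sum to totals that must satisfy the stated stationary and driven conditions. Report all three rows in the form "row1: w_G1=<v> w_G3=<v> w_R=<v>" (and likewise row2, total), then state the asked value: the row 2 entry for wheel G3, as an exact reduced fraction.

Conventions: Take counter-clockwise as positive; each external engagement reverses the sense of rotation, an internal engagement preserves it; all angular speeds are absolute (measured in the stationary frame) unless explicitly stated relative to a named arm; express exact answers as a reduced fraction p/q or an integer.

row1: w_G1=5/8 w_G3=5/8 w_R=5/8
row2: w_G1=-5/8 w_G3=3/8 w_R=0
total: w_G1=0 w_G3=1 w_R=5/8
asked value: 3/8

class = planetary set [G3 = 36+2·12 = 60; Willis about the carrier]
row 1: whole set turns with the arm by x
row 2 (arm held, sun turns y): ω_ring = −(36/60)·y, ω_arm = 0
boundary: total ω_sun = x + y = 0 and total ω_ring = x − (36/60)·y = 1  ⇒  y = -5/8, x = 5/8
row 2 ring = −(36/60)·(-5/8) = 3/8
totals (row 1 + row 2): sun 5/8 + (-5/8) = 0, ring 5/8 + 3/8 = 1, arm 5/8 + 0 = 5/8
asked cell (row2, ring) = 3/8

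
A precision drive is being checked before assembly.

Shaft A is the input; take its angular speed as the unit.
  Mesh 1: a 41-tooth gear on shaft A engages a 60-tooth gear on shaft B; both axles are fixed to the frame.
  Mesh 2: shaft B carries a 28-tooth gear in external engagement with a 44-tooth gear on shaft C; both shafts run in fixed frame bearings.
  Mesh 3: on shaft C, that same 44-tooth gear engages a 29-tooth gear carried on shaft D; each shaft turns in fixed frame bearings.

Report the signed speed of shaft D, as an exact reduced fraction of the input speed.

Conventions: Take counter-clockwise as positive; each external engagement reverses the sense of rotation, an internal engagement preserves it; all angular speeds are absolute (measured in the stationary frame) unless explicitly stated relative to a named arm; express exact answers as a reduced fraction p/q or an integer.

3-mesh fixed-axis compound train (all bearings frame-fixed)
mesh 1 [41T→60T]: |ω|/ω_in = 1×41/60 = 41/60, sense flips to −
mesh 2 [28T→44T]: |ω|/ω_in = (41/60)×28/44 = 287/660, sense flips to +
mesh 3 [44T→29T]: |ω|/ω_in = (287/660)×44/29 = 287/435, sense flips to −
signed output speed (× input speed) = -287/435

-287/435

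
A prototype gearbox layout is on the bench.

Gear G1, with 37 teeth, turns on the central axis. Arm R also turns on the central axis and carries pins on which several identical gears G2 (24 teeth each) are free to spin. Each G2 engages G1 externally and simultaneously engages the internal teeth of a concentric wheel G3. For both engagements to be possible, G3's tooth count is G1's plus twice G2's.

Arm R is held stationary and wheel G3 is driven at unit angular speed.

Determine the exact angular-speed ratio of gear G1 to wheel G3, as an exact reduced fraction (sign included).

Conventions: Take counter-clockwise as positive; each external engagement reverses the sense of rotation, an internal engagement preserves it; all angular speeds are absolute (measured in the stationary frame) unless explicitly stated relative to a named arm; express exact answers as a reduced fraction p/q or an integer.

recognized (axles ride arm R): planetary set, 37/24/85 teeth
ring teeth: 37 + 2·24 = 85
37(ω_sun−ω_arm) = −85(ω_ring−ω_arm),  ω_arm = 0, ω_ring = 1
ω_sun = 0 − (85/37)(1−0) = -85/37
ω_out/ω_in = -85/37

-85/37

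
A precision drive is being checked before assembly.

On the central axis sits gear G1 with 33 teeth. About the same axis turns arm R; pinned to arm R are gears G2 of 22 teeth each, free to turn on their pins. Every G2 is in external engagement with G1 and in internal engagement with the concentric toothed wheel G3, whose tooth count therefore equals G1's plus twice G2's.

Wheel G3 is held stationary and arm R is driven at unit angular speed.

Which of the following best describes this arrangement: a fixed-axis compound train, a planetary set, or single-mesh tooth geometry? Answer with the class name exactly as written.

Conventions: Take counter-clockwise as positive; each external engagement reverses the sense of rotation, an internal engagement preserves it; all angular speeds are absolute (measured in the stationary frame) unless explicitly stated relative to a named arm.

topology: planetary set — G1 33T / G2 22T / G3 77T, arm = carrier (Willis)
classification: planetary set

planetary set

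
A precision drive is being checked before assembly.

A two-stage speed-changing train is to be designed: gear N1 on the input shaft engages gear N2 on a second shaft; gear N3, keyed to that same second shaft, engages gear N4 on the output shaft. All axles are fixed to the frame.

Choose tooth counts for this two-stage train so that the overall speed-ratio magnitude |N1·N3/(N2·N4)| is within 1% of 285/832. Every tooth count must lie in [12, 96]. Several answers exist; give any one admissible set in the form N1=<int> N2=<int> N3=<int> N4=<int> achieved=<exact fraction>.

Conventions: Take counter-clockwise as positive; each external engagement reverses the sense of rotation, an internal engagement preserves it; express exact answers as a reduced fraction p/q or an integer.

N1=15 N2=13 N3=19 N4=64 achieved=285/832

2-stage fixed-axis compound train for ratio 285/832
target = 285/832 in lowest terms: an exact hit needs N1·N3 = k·285 and N2·N4 = k·832 for one integer k, every count in [12, 96]; additionally prefer no 1:1 stage (N1 ≠ N2, N3 ≠ N4)
k = 1: N1·N3 = 285 = 15·19, N2·N4 = 832 = 13·64
achieved = 15·19/(13·64) = 285/832; |achieved − target| = 0 ≤ 57/16640 ✓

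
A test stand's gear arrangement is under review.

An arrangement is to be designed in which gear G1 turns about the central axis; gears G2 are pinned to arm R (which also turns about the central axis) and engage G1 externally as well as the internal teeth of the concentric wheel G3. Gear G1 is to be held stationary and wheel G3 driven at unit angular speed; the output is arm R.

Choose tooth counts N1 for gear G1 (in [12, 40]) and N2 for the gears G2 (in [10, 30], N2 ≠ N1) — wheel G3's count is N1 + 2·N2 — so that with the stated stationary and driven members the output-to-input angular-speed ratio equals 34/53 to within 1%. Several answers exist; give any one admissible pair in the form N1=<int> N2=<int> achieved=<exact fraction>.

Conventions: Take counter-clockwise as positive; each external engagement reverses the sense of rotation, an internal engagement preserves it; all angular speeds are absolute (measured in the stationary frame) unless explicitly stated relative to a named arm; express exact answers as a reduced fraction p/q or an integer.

topology: planetary set — design target 34/53, arm = carrier (Willis)
Willis with ω_sun = 0: ω_arm/ω_ring = N3/(N1+N3); set equal to 34/53  ⇒  N3/N1 = (34/53)/(1 − 34/53) = 34/19
N3 = N1 + 2·N2  ⇒  N2/N1 = (N3/N1 − 1)/2 = (34/19 − 1)/2 = 15/38
smallest multiple with N1 ≥ 12 and N2 ≥ 10: k = 1  ⇒  N1 = 1·38 = 38, N2 = 1·15 = 15 (N1 ≤ 40, N2 ≤ 30, N2 ≠ N1 ✓), N3 = 38 + 2·15 = 68
check: N3/(N1+N3) with N1 = 38, N3 = 68 gives 34/53; |achieved − target| = 0 ≤ 17/2650 ✓

N1=38 N2=15 achieved=34/53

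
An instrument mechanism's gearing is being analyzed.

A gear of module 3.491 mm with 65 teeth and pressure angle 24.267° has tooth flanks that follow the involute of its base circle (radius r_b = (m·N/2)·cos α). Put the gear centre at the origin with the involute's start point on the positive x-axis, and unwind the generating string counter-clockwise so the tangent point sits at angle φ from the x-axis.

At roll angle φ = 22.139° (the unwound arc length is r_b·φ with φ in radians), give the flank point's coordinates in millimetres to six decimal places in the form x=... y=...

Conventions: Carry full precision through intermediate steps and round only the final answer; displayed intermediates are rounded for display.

x=110.868007 y=1.959492

single-mesh involute tooth geometry (65T wheel at module 3.491)
pitch radius r_p = m·N/2 = 3.491·65/2 = 113.457500
base radius r_b = r_p·cos α = 113.457500·cos 24.267° = 103.432411
roll angle φ = 22.139° = 0.38639844 rad
x = r_b·(cos φ + φ·sin φ) = 110.868007
y = r_b·(sin φ − φ·cos φ) = 1.959492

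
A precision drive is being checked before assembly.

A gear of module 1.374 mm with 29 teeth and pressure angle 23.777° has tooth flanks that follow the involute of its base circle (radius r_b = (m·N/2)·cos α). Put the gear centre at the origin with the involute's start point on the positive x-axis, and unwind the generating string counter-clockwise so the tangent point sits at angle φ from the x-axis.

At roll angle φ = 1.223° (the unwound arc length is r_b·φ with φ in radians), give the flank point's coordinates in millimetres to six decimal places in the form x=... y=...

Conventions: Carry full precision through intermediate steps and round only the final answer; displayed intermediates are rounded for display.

x=18.236120 y=0.000059

class = single-mesh tooth geometry [base-circle involute, m = 1.374, 29T]
pitch radius r_p = m·N/2 = 1.374·29/2 = 19.923000
base radius r_b = r_p·cos α = 19.923000·cos 23.777° = 18.231967
roll angle φ = 1.223° = 0.02134538 rad
x = r_b·(cos φ + φ·sin φ) = 18.236120
y = r_b·(sin φ − φ·cos φ) = 0.000059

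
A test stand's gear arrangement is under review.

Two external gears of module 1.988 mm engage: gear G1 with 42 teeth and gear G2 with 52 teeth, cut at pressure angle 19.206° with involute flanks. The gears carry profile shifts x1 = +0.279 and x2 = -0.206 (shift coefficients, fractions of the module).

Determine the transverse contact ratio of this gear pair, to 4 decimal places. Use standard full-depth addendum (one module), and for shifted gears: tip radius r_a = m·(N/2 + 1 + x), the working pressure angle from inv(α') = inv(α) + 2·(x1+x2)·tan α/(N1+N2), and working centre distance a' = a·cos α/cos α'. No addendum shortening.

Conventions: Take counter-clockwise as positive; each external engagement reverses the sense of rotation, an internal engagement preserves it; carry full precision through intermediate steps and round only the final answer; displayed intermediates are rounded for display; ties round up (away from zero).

class = single-mesh tooth geometry [involute pair 42T × 52T, m = 1.988]
base radii: r_b1 = 39.424387, r_b2 = 48.811145
tip radii: r_a1 = 44.290652, r_a2 = 53.266472
inv(α') = inv(19.206°) + 2·(+0.279-0.206)·tan α/(42+52) = 0.01368739  ⇒  α' = 19.45788°
a' = a·cos α / cos α' = 93.4360·cos 19.206°/cos 19.45788° = 93.580212
action lengths: √(r_a1²−r_b1²) = 20.183646, √(r_a2²−r_b2²) = 21.325785
base pitch p_b = π·m·cos α = 5.897874
CR = (20.183646 + 21.325785 − 93.580212·sin 19.45788°)/5.897874 = 1.752593
contact ratio ≈ 1.7526

1.7526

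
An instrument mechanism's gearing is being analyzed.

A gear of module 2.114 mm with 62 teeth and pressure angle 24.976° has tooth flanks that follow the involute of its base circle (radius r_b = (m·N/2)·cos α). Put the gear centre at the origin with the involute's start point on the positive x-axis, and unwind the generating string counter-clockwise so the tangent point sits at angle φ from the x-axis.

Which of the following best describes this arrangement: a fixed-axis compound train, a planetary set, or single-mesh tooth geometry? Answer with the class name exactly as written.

single-mesh involute tooth geometry (62T wheel at module 2.114)
classification: single-mesh tooth geometry

single-mesh tooth geometry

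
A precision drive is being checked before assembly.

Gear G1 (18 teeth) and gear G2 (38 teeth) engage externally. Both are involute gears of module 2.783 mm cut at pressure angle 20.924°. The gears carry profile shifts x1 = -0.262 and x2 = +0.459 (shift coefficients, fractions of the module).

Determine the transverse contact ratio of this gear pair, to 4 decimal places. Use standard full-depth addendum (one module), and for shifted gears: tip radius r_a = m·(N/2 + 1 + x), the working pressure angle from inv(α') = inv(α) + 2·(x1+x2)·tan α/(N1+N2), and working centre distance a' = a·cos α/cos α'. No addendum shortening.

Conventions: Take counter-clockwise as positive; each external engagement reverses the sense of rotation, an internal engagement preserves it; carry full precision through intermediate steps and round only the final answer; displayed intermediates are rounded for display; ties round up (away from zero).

topology: single-mesh involute geometry — m = 2.783, 18T/38T pair
base radii: r_b1 = 23.395275, r_b2 = 49.390024
tip radii: r_a1 = 27.100854, r_a2 = 56.937397
inv(α') = inv(20.924°) + 2·(-0.262+0.459)·tan α/(18+38) = 0.01984027  ⇒  α' = 21.92477°
a' = a·cos α / cos α' = 77.9240·cos 20.924°/cos 21.92477° = 78.459919
action lengths: √(r_a1²−r_b1²) = 13.679087, √(r_a2²−r_b2²) = 28.328302
base pitch p_b = π·m·cos α = 8.166491
CR = (13.679087 + 28.328302 − 78.459919·sin 21.92477°)/8.166491 = 1.556523
contact ratio ≈ 1.5565

1.5565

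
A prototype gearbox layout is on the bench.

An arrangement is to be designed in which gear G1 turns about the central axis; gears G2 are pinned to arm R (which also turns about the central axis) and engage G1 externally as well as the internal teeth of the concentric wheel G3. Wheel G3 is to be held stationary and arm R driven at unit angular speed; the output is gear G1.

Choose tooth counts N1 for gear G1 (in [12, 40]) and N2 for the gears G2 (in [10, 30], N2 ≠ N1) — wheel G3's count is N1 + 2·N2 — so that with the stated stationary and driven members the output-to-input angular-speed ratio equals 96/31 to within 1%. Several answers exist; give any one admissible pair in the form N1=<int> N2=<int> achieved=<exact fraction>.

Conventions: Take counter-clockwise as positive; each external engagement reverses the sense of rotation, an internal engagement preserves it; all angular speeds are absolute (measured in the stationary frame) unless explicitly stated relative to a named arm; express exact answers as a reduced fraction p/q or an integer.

class = planetary set [ratio 96/31 wanted; Willis about the carrier]
Willis with ω_ring = 0: ω_sun/ω_arm = (N1+N3)/N1; set equal to 96/31  ⇒  N3/N1 = 96/31 − 1 = 65/31
N3 = N1 + 2·N2  ⇒  N2/N1 = (N3/N1 − 1)/2 = (65/31 − 1)/2 = 17/31
smallest multiple with N1 ≥ 12 and N2 ≥ 10: k = 1  ⇒  N1 = 1·31 = 31, N2 = 1·17 = 17 (N1 ≤ 40, N2 ≤ 30, N2 ≠ N1 ✓), N3 = 31 + 2·17 = 65
check: (N1+N3)/N1 with N1 = 31, N3 = 65 gives 96/31; |achieved − target| = 0 ≤ 24/775 ✓

N1=31 N2=17 achieved=96/31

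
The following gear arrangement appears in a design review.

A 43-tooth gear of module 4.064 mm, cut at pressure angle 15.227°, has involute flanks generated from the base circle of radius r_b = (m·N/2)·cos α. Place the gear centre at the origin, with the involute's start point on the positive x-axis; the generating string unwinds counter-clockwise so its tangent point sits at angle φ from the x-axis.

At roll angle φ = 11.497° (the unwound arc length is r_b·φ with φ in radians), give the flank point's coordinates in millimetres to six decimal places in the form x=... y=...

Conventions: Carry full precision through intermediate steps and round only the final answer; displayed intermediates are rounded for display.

x=85.988754 y=0.226144

recognized (one wheel, involute flank): single-mesh tooth geometry, m = 4.064, N = 43
pitch radius r_p = m·N/2 = 4.064·43/2 = 87.376000
base radius r_b = r_p·cos α = 87.376000·cos 15.227° = 84.308476
roll angle φ = 11.497° = 0.20066050 rad
x = r_b·(cos φ + φ·sin φ) = 85.988754
y = r_b·(sin φ − φ·cos φ) = 0.226144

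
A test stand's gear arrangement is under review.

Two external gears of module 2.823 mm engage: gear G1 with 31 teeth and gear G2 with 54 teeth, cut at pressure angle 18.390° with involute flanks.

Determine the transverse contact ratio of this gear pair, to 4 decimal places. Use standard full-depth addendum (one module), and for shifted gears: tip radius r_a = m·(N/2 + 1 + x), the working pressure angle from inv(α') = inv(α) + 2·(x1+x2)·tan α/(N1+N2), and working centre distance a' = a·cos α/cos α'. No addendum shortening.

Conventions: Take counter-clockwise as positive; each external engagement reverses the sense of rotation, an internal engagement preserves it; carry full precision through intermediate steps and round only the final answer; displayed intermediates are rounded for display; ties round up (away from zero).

1.7991

topology: single-mesh involute geometry — m = 2.823, 31T/54T pair
base radii: r_b1 = 41.521903, r_b2 = 72.328476
tip radii: r_a1 = 46.579500, r_a2 = 79.044000
no profile shift: α' = α, a' = a
action lengths: √(r_a1²−r_b1²) = 21.108799, √(r_a2²−r_b2²) = 31.883310
base pitch p_b = π·m·cos α = 8.415800
CR = (21.108799 + 31.883310 − 119.977500·sin 18.39000°)/8.415800 = 1.799139
contact ratio ≈ 1.7991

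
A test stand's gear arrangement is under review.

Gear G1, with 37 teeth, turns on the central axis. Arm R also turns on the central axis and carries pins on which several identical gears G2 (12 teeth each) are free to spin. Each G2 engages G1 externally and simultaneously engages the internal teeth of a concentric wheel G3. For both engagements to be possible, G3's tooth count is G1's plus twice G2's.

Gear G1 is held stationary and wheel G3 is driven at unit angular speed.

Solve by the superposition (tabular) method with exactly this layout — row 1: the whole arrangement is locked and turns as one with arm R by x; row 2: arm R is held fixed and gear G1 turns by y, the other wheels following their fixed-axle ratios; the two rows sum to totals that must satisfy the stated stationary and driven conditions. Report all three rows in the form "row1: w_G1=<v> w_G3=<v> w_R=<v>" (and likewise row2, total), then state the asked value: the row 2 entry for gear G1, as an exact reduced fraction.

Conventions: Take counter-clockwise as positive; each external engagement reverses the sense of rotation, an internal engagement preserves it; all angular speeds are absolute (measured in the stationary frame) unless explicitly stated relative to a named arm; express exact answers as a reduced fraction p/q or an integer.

row1: w_G1=61/98 w_G3=61/98 w_R=61/98
row2: w_G1=-61/98 w_G3=37/98 w_R=0
total: w_G1=0 w_G3=1 w_R=61/98
asked value: -61/98

topology: planetary set — G1 37T / G2 12T / G3 61T, arm = carrier (Willis)
row 1 (train locked, turned with arm): all members turn x
superposition row 2 [arm held]: sun y, ring −(37/61)·y, arm 0
boundary: total ω_sun = x + y = 0 and total ω_ring = x − (37/61)·y = 1  ⇒  y = -61/98, x = 61/98
row 2 ring = −(37/61)·(-61/98) = 37/98
totals (row 1 + row 2): sun 61/98 + (-61/98) = 0, ring 61/98 + 37/98 = 1, arm 61/98 + 0 = 61/98
asked cell (row2, sun) = -61/98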